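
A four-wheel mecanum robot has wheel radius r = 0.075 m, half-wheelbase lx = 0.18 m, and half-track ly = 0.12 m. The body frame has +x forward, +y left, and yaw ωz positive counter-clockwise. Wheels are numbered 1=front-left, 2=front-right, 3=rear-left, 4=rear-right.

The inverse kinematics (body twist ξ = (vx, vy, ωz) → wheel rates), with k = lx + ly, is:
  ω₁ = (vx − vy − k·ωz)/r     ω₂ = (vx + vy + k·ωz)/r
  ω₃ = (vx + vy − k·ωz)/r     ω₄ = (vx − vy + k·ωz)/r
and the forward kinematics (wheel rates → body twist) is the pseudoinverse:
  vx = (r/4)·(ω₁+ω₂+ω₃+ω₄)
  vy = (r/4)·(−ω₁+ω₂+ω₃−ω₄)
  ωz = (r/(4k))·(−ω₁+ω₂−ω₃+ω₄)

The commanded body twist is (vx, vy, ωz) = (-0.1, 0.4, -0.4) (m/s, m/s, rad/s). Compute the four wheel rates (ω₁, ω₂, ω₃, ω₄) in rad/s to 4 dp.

k = lx + ly = 0.18 + 0.12 = 0.3000;  k·ωz = 0.3000·-0.4 = -0.1200
ω₁ (FL) = (vx − vy − k·ωz)/r = -0.3800/0.075 = -5.0667
ω₂ (FR) = (vx + vy + k·ωz)/r = 0.1800/0.075 = 2.4000
ω₃ (RL) = (vx + vy − k·ωz)/r = 0.4200/0.075 = 5.6000
ω₄ (RR) = (vx − vy + k·ωz)/r = -0.6200/0.075 = -8.2667

(-5.0667, 2.4000, 5.6000, -8.2667)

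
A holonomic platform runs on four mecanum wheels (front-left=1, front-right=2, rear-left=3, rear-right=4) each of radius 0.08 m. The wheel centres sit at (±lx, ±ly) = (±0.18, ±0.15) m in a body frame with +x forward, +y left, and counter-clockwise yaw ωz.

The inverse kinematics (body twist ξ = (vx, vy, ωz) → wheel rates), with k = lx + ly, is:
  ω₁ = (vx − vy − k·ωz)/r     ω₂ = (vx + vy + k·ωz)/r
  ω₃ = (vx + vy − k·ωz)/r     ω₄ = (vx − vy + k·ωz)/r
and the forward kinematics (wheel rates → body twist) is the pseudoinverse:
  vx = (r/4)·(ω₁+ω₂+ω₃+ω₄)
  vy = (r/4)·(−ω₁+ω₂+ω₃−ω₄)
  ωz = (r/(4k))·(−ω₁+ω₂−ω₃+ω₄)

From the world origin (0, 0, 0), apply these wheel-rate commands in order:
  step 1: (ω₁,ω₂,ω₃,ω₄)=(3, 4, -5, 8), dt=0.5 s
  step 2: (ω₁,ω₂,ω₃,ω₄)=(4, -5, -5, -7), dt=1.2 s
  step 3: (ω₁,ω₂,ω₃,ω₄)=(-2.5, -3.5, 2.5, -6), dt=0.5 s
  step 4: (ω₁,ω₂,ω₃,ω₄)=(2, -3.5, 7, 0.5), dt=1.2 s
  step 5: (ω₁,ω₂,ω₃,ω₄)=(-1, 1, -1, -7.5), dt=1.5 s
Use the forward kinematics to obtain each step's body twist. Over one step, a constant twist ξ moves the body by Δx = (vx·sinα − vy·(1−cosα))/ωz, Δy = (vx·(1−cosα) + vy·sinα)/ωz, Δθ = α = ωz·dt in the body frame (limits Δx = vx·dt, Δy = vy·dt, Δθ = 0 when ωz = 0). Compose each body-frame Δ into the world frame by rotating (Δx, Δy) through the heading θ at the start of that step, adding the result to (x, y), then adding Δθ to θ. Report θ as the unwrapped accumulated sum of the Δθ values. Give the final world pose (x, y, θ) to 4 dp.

step 1: ξ=(vx,vy,ωz)=(0.2000, -0.2400, 0.8485), dt=0.5 → body Δ=(0.1221, -0.0955, 0.4242) → world pose (0.1221, -0.0955, 0.4242)
step 2: ξ=(vx,vy,ωz)=(-0.2600, -0.1400, -0.6667), dt=1.2 → body Δ=(-0.3435, -0.0324, -0.8000) → world pose (-0.1776, -0.2664, -0.3758)
step 3: ξ=(vx,vy,ωz)=(-0.1900, 0.1500, -0.5758), dt=0.5 → body Δ=(-0.0830, 0.0875, -0.2879) → world pose (-0.2226, -0.1545, -0.6636)
step 4: ξ=(vx,vy,ωz)=(0.1200, 0.0200, -0.7273), dt=1.2 → body Δ=(0.1362, -0.0379, -0.8727) → world pose (-0.1387, -0.2683, -1.5364)
step 5: ξ=(vx,vy,ωz)=(-0.1700, 0.1700, -0.2727), dt=1.5 → body Δ=(-0.1965, 0.2994, -0.4091) → world pose (0.1538, -0.0616, -1.9455)

(0.1538, -0.0616, -1.9455)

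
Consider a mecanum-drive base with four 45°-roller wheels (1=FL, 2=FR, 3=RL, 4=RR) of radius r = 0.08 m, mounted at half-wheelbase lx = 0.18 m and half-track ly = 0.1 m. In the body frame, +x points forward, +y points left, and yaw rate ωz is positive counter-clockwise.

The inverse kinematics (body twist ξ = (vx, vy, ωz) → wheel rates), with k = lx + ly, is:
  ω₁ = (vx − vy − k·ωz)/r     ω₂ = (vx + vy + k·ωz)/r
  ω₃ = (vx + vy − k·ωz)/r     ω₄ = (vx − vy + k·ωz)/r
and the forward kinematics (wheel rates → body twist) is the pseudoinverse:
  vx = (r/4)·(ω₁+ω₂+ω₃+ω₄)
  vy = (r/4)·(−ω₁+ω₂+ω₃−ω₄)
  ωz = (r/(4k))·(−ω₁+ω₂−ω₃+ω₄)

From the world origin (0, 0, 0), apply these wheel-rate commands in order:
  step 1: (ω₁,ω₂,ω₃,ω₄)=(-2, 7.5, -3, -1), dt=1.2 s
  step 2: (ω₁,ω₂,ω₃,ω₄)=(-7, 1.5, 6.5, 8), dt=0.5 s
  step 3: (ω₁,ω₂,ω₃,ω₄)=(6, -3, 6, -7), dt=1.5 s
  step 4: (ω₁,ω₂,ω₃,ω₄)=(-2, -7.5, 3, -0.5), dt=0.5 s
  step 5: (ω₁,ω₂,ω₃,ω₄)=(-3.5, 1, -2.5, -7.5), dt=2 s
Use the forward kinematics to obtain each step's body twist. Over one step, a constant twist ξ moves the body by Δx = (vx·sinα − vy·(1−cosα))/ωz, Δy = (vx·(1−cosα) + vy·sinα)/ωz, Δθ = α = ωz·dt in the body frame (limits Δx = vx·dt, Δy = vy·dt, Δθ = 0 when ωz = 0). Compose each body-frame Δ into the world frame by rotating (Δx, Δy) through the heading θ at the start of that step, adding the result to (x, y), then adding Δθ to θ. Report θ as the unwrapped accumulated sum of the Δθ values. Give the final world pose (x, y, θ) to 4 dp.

(0.1793, 1.0007, -1.4071)

step 1: ξ=(vx,vy,ωz)=(0.0300, 0.1500, 0.8214), dt=1.2 → body Δ=(-0.0513, 0.1686, 0.9857) → world pose (-0.0513, 0.1686, 0.9857)
step 2: ξ=(vx,vy,ωz)=(0.1800, 0.1400, 0.7143), dt=0.5 → body Δ=(0.0757, 0.0844, 0.3571) → world pose (-0.0799, 0.2783, 1.3429)
step 3: ξ=(vx,vy,ωz)=(0.0400, 0.0800, -1.5714), dt=1.5 → body Δ=(0.1049, -0.0075, -2.3571) → world pose (-0.0488, 0.3789, -1.0143)
step 4: ξ=(vx,vy,ωz)=(-0.1400, -0.0400, -0.6429), dt=0.5 → body Δ=(-0.0720, -0.0085, -0.3214) → world pose (-0.0941, 0.4355, -1.3357)
step 5: ξ=(vx,vy,ωz)=(-0.2500, 0.1900, -0.0357), dt=2.0 → body Δ=(-0.4860, 0.3975, -0.0714) → world pose (0.1793, 1.0007, -1.4071)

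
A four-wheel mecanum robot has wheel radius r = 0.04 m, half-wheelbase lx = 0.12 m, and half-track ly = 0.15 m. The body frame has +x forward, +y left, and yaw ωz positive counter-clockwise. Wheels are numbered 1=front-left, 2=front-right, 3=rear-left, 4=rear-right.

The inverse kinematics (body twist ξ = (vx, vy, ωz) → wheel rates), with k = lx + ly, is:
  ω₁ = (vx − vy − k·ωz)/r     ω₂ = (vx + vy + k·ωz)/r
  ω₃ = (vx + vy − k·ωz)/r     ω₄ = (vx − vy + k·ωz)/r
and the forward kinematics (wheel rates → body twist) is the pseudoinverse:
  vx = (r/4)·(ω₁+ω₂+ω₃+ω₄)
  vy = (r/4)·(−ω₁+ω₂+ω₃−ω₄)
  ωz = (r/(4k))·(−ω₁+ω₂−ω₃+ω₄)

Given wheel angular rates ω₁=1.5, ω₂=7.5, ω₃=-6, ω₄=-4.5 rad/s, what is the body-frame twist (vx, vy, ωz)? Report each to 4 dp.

k = lx + ly = 0.12 + 0.15 = 0.2700
ω₁+ω₂+ω₃+ω₄ = -1.5000  →  vx = (0.04/4)·-1.5000 = -0.0150
−ω₁+ω₂+ω₃−ω₄ = 4.5000  →  vy = (0.04/4)·4.5000 = 0.0450
−ω₁+ω₂−ω₃+ω₄ = 7.5000  →  ωz = (0.04/1.0800)·7.5000 = 0.2778

(-0.0150, 0.0450, 0.2778)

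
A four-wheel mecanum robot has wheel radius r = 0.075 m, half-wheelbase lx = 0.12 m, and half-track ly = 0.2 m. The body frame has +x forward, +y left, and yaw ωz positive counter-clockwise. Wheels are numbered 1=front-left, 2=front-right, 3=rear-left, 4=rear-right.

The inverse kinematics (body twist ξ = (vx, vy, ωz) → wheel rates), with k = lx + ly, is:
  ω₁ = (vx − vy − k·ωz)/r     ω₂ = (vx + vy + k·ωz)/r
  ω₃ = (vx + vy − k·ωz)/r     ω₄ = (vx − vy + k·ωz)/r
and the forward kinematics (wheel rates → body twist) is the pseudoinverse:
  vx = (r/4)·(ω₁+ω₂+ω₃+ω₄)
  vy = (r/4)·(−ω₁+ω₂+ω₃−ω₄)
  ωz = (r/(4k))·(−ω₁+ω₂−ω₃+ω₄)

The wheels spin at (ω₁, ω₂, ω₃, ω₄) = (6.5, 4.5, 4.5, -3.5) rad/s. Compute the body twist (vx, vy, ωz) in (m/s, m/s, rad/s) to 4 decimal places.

k = lx + ly = 0.12 + 0.2 = 0.3200
ω₁+ω₂+ω₃+ω₄ = 12.0000  →  vx = (0.075/4)·12.0000 = 0.2250
−ω₁+ω₂+ω₃−ω₄ = 6.0000  →  vy = (0.075/4)·6.0000 = 0.1125
−ω₁+ω₂−ω₃+ω₄ = -10.0000  →  ωz = (0.075/1.2800)·-10.0000 = -0.5859

(0.2250, 0.1125, -0.5859)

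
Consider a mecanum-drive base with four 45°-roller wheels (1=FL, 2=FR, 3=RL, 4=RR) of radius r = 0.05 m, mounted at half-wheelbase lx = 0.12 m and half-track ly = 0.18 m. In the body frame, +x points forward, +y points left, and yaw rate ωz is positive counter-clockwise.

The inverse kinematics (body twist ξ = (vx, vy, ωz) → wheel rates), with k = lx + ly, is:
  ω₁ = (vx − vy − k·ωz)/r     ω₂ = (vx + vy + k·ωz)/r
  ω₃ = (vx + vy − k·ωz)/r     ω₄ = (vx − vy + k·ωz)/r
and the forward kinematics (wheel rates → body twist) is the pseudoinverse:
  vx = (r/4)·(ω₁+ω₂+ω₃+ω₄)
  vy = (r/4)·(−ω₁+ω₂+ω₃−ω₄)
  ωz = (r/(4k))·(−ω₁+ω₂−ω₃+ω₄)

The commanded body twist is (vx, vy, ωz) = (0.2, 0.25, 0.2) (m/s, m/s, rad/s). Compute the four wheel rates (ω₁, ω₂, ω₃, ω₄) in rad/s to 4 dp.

(-2.2000, 10.2000, 7.8000, 0.2000)

k = lx + ly = 0.12 + 0.18 = 0.3000;  k·ωz = 0.3000·0.2 = 0.0600
ω₁ (FL) = (vx − vy − k·ωz)/r = -0.1100/0.05 = -2.2000
ω₂ (FR) = (vx + vy + k·ωz)/r = 0.5100/0.05 = 10.2000
ω₃ (RL) = (vx + vy − k·ωz)/r = 0.3900/0.05 = 7.8000
ω₄ (RR) = (vx − vy + k·ωz)/r = 0.0100/0.05 = 0.2000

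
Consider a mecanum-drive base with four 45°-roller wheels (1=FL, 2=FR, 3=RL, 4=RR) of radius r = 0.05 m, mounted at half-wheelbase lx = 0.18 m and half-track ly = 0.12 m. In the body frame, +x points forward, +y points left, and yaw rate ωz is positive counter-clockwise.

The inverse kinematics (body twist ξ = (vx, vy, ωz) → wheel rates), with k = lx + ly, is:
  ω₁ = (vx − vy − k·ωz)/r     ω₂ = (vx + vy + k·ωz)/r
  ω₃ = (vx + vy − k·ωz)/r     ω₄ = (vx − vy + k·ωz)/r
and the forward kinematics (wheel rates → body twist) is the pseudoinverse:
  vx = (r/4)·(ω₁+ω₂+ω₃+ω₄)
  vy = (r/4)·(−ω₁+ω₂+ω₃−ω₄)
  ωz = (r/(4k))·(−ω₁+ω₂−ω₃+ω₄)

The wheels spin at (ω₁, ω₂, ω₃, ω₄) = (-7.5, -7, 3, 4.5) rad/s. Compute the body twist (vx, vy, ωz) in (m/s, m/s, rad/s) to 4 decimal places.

(-0.0875, -0.0125, 0.0833)

k = lx + ly = 0.18 + 0.12 = 0.3000
ω₁+ω₂+ω₃+ω₄ = -7.0000  →  vx = (0.05/4)·-7.0000 = -0.0875
−ω₁+ω₂+ω₃−ω₄ = -1.0000  →  vy = (0.05/4)·-1.0000 = -0.0125
−ω₁+ω₂−ω₃+ω₄ = 2.0000  →  ωz = (0.05/1.2000)·2.0000 = 0.0833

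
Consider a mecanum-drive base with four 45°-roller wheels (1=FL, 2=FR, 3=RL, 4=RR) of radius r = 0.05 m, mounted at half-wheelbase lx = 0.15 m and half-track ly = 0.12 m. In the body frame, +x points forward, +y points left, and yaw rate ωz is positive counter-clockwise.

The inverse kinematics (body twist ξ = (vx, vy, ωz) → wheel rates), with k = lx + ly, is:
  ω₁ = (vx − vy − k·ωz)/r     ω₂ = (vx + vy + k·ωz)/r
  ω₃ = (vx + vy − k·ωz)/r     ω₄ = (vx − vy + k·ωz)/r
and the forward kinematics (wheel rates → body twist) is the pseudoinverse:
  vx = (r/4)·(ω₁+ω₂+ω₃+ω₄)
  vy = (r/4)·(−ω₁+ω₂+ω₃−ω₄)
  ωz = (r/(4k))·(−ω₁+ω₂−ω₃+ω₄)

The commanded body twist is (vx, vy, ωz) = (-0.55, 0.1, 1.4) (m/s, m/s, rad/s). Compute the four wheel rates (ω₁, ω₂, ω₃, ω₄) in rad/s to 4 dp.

(-20.5600, -1.4400, -16.5600, -5.4400)

k = lx + ly = 0.15 + 0.12 = 0.2700;  k·ωz = 0.2700·1.4 = 0.3780
ω₁ (FL) = (vx − vy − k·ωz)/r = -1.0280/0.05 = -20.5600
ω₂ (FR) = (vx + vy + k·ωz)/r = -0.0720/0.05 = -1.4400
ω₃ (RL) = (vx + vy − k·ωz)/r = -0.8280/0.05 = -16.5600
ω₄ (RR) = (vx − vy + k·ωz)/r = -0.2720/0.05 = -5.4400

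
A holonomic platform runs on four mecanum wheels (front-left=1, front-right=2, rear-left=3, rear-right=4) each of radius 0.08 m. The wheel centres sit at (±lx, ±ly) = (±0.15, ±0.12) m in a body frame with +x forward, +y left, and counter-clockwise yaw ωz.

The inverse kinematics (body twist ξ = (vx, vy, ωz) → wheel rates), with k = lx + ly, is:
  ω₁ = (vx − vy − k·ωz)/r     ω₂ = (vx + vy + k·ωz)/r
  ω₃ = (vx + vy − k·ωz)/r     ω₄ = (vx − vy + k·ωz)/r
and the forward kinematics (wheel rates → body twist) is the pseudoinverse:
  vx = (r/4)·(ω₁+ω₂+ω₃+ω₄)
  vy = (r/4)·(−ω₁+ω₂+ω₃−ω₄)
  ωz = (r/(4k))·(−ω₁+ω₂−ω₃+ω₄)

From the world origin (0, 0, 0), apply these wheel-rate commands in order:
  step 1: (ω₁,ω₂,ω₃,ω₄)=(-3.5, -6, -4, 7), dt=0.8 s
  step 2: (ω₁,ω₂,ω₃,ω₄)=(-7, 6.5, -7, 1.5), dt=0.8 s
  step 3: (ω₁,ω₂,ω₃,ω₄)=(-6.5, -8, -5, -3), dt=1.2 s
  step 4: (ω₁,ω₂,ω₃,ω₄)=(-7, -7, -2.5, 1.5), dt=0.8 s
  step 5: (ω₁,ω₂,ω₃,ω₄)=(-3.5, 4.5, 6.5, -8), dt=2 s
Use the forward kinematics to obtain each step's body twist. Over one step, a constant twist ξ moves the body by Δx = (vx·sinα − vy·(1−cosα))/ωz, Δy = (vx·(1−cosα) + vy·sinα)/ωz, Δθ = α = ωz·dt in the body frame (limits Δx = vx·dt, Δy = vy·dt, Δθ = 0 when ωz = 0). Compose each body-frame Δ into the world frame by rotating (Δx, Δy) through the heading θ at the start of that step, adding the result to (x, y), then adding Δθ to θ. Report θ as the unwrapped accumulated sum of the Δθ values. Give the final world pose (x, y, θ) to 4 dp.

step 1: ξ=(vx,vy,ωz)=(-0.1300, -0.2700, 0.6296), dt=0.8 → body Δ=(-0.0464, -0.2326, 0.5037) → world pose (-0.0464, -0.2326, 0.5037)
step 2: ξ=(vx,vy,ωz)=(-0.1200, 0.1000, 1.6296), dt=0.8 → body Δ=(-0.1162, 0.0050, 1.3037) → world pose (-0.1506, -0.2843, 1.8074)
step 3: ξ=(vx,vy,ωz)=(-0.4500, -0.0700, 0.0370), dt=1.2 → body Δ=(-0.5380, -0.0960, 0.0444) → world pose (0.0688, -0.7848, 1.8519)
step 4: ξ=(vx,vy,ωz)=(-0.3000, -0.0800, 0.2963), dt=0.8 → body Δ=(-0.2302, -0.0917, 0.2370) → world pose (0.2208, -0.9806, 2.0889)
step 5: ξ=(vx,vy,ωz)=(-0.0100, 0.4500, -0.4815), dt=2.0 → body Δ=(0.3838, 0.7761, -0.9630) → world pose (-0.6435, -1.0315, 1.1259)

(-0.6435, -1.0315, 1.1259)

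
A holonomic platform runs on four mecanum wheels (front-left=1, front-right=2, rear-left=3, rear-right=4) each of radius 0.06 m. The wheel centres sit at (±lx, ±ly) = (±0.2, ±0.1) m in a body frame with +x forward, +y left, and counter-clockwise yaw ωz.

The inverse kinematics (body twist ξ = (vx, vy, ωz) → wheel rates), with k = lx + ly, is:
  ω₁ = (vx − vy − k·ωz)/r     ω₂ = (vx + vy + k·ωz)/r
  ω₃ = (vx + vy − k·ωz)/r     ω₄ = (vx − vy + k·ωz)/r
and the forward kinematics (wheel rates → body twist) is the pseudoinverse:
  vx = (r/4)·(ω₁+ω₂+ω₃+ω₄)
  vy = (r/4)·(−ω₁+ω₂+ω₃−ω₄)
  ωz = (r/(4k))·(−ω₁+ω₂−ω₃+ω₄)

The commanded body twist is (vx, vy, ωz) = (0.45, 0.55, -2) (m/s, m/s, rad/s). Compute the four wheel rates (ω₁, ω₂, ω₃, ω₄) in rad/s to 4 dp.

k = lx + ly = 0.2 + 0.1 = 0.3000;  k·ωz = 0.3000·-2 = -0.6000
ω₁ (FL) = (vx − vy − k·ωz)/r = 0.5000/0.06 = 8.3333
ω₂ (FR) = (vx + vy + k·ωz)/r = 0.4000/0.06 = 6.6667
ω₃ (RL) = (vx + vy − k·ωz)/r = 1.6000/0.06 = 26.6667
ω₄ (RR) = (vx − vy + k·ωz)/r = -0.7000/0.06 = -11.6667

(8.3333, 6.6667, 26.6667, -11.6667)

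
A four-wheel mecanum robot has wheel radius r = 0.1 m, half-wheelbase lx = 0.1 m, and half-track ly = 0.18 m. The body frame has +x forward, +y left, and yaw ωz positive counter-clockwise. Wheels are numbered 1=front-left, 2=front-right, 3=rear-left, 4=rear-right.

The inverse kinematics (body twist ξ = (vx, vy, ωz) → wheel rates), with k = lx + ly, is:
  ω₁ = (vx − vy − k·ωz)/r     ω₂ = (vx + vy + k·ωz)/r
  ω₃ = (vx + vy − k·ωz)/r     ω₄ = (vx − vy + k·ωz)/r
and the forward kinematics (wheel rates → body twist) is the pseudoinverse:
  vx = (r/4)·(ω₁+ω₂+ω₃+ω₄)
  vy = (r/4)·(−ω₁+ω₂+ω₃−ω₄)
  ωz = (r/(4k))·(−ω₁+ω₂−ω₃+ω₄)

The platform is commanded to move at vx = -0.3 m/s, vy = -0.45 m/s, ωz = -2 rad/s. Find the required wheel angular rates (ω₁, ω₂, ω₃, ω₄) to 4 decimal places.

k = lx + ly = 0.1 + 0.18 = 0.2800;  k·ωz = 0.2800·-2 = -0.5600
ω₁ (FL) = (vx − vy − k·ωz)/r = 0.7100/0.1 = 7.1000
ω₂ (FR) = (vx + vy + k·ωz)/r = -1.3100/0.1 = -13.1000
ω₃ (RL) = (vx + vy − k·ωz)/r = -0.1900/0.1 = -1.9000
ω₄ (RR) = (vx − vy + k·ωz)/r = -0.4100/0.1 = -4.1000

(7.1000, -13.1000, -1.9000, -4.1000)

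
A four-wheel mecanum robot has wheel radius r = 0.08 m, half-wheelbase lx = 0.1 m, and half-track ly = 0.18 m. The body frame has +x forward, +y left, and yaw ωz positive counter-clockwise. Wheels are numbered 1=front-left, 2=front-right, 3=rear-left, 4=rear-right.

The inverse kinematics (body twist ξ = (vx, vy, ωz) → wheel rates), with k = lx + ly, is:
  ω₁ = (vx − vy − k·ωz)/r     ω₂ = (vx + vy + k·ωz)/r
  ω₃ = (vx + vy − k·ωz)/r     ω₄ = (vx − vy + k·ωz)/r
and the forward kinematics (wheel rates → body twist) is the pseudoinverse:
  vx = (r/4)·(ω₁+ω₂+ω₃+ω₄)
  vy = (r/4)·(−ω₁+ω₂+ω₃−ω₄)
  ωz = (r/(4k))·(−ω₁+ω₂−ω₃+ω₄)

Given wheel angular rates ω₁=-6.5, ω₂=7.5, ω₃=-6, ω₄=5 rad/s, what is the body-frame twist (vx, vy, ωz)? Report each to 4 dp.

k = lx + ly = 0.1 + 0.18 = 0.2800
ω₁+ω₂+ω₃+ω₄ = 0.0000  →  vx = (0.08/4)·0.0000 = 0.0000
−ω₁+ω₂+ω₃−ω₄ = 3.0000  →  vy = (0.08/4)·3.0000 = 0.0600
−ω₁+ω₂−ω₃+ω₄ = 25.0000  →  ωz = (0.08/1.1200)·25.0000 = 1.7857

(0.0000, 0.0600, 1.7857)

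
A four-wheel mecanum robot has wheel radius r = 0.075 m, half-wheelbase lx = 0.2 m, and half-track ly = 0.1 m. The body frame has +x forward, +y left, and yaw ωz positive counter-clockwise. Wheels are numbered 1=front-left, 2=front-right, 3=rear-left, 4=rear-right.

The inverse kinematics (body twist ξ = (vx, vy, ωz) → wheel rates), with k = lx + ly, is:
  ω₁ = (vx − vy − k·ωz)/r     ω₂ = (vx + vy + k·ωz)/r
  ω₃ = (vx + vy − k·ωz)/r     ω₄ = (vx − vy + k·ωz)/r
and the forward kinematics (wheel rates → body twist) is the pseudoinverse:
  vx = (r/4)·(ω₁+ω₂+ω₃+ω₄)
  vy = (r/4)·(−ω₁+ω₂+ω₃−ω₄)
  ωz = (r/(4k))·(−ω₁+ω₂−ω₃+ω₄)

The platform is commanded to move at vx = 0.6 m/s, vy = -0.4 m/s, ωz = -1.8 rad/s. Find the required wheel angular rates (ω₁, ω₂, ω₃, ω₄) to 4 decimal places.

(20.5333, -4.5333, 9.8667, 6.1333)

k = lx + ly = 0.2 + 0.1 = 0.3000;  k·ωz = 0.3000·-1.8 = -0.5400
ω₁ (FL) = (vx − vy − k·ωz)/r = 1.5400/0.075 = 20.5333
ω₂ (FR) = (vx + vy + k·ωz)/r = -0.3400/0.075 = -4.5333
ω₃ (RL) = (vx + vy − k·ωz)/r = 0.7400/0.075 = 9.8667
ω₄ (RR) = (vx − vy + k·ωz)/r = 0.4600/0.075 = 6.1333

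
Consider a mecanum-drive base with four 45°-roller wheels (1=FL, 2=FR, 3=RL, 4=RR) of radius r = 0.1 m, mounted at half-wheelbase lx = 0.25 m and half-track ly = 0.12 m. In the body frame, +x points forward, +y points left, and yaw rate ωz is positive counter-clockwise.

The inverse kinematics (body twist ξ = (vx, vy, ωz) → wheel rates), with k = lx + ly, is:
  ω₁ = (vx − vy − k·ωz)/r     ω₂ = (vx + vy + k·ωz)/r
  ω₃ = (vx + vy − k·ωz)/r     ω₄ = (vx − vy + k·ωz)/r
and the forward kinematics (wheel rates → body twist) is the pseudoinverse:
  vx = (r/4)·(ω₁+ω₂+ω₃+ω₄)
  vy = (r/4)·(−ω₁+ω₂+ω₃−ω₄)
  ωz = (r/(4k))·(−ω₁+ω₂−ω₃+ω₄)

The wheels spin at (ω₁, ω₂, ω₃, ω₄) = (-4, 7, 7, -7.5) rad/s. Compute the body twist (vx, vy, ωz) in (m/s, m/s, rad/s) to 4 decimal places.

k = lx + ly = 0.25 + 0.12 = 0.3700
ω₁+ω₂+ω₃+ω₄ = 2.5000  →  vx = (0.1/4)·2.5000 = 0.0625
−ω₁+ω₂+ω₃−ω₄ = 25.5000  →  vy = (0.1/4)·25.5000 = 0.6375
−ω₁+ω₂−ω₃+ω₄ = -3.5000  →  ωz = (0.1/1.4800)·-3.5000 = -0.2365

(0.0625, 0.6375, -0.2365)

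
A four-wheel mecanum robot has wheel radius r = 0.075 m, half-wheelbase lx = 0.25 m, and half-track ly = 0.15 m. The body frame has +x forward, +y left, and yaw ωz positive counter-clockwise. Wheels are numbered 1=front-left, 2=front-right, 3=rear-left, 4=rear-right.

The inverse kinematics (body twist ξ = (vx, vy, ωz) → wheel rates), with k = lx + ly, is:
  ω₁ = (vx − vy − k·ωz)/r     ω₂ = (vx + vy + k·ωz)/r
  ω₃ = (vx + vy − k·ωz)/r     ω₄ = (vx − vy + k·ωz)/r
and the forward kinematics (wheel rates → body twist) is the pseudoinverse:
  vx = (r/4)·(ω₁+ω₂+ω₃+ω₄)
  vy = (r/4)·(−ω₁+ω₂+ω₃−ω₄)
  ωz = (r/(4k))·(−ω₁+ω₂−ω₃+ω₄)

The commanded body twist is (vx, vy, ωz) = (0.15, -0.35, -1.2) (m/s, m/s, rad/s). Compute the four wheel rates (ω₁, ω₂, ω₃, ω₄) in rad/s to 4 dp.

k = lx + ly = 0.25 + 0.15 = 0.4000;  k·ωz = 0.4000·-1.2 = -0.4800
ω₁ (FL) = (vx − vy − k·ωz)/r = 0.9800/0.075 = 13.0667
ω₂ (FR) = (vx + vy + k·ωz)/r = -0.6800/0.075 = -9.0667
ω₃ (RL) = (vx + vy − k·ωz)/r = 0.2800/0.075 = 3.7333
ω₄ (RR) = (vx − vy + k·ωz)/r = 0.0200/0.075 = 0.2667

(13.0667, -9.0667, 3.7333, 0.2667)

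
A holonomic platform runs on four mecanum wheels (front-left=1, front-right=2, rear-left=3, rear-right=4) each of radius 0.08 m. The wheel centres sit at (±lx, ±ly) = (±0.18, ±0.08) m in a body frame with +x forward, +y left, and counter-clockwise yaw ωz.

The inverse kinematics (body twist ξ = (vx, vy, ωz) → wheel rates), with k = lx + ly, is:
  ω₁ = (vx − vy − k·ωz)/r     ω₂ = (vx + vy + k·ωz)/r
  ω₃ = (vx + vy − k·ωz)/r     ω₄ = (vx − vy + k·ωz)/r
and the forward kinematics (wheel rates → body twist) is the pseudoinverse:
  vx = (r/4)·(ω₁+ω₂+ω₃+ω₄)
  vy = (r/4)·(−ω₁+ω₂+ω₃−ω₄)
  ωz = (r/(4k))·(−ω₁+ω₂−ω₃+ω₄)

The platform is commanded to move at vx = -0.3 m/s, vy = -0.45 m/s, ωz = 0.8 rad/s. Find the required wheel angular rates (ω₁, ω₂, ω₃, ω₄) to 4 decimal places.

k = lx + ly = 0.18 + 0.08 = 0.2600;  k·ωz = 0.2600·0.8 = 0.2080
ω₁ (FL) = (vx − vy − k·ωz)/r = -0.0580/0.08 = -0.7250
ω₂ (FR) = (vx + vy + k·ωz)/r = -0.5420/0.08 = -6.7750
ω₃ (RL) = (vx + vy − k·ωz)/r = -0.9580/0.08 = -11.9750
ω₄ (RR) = (vx − vy + k·ωz)/r = 0.3580/0.08 = 4.4750

(-0.7250, -6.7750, -11.9750, 4.4750)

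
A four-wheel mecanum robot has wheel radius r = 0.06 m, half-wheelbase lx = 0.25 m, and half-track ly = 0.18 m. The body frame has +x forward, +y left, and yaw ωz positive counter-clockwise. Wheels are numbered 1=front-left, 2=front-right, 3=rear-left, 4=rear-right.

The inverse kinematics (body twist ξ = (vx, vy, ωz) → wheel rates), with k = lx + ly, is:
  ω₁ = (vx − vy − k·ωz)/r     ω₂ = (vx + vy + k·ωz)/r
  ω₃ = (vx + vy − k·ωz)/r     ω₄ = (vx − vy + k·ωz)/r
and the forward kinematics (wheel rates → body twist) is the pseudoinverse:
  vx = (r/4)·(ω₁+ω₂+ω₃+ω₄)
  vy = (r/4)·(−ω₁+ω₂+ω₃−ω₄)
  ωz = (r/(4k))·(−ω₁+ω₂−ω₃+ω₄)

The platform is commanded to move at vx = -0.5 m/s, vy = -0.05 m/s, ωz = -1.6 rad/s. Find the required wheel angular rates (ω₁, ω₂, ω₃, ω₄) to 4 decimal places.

k = lx + ly = 0.25 + 0.18 = 0.4300;  k·ωz = 0.4300·-1.6 = -0.6880
ω₁ (FL) = (vx − vy − k·ωz)/r = 0.2380/0.06 = 3.9667
ω₂ (FR) = (vx + vy + k·ωz)/r = -1.2380/0.06 = -20.6333
ω₃ (RL) = (vx + vy − k·ωz)/r = 0.1380/0.06 = 2.3000
ω₄ (RR) = (vx − vy + k·ωz)/r = -1.1380/0.06 = -18.9667

(3.9667, -20.6333, 2.3000, -18.9667)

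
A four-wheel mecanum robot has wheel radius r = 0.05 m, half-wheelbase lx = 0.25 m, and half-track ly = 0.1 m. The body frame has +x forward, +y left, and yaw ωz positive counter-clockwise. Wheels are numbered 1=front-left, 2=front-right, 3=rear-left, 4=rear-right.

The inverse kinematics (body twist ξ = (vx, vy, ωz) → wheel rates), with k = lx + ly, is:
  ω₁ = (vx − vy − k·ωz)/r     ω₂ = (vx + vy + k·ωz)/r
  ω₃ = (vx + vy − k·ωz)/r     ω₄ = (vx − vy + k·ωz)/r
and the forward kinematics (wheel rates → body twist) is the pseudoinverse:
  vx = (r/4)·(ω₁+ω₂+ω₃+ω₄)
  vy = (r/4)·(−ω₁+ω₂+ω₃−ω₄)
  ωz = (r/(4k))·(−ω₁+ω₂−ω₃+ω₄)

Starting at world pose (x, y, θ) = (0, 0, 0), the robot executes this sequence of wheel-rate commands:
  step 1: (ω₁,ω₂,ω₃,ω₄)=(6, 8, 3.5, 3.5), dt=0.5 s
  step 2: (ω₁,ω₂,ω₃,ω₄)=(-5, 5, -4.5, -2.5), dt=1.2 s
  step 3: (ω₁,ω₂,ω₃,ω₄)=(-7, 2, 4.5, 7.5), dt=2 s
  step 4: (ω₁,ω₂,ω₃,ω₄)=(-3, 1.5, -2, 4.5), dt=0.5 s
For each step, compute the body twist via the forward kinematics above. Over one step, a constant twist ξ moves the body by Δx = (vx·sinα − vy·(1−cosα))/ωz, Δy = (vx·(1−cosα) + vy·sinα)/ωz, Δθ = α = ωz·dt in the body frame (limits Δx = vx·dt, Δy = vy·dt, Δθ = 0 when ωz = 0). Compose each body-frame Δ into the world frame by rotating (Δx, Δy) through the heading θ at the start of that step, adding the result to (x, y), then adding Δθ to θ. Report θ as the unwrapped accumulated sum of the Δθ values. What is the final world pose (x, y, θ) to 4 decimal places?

(-0.0158, 0.3259, 1.6036)

step 1: ξ=(vx,vy,ωz)=(0.2625, 0.0250, 0.0714), dt=0.5 → body Δ=(0.1310, 0.0148, 0.0357) → world pose (0.1310, 0.0148, 0.0357)
step 2: ξ=(vx,vy,ωz)=(-0.0875, 0.1000, 0.4286), dt=1.2 → body Δ=(-0.1306, 0.0884, 0.5143) → world pose (-0.0027, 0.0985, 0.5500)
step 3: ξ=(vx,vy,ωz)=(0.0875, 0.0750, 0.4286), dt=2.0 → body Δ=(0.0939, 0.2028, 0.8571) → world pose (-0.0286, 0.3205, 1.4071)
step 4: ξ=(vx,vy,ωz)=(0.0125, -0.0250, 0.3929), dt=0.5 → body Δ=(0.0074, -0.0118, 0.1964) → world pose (-0.0158, 0.3259, 1.6036)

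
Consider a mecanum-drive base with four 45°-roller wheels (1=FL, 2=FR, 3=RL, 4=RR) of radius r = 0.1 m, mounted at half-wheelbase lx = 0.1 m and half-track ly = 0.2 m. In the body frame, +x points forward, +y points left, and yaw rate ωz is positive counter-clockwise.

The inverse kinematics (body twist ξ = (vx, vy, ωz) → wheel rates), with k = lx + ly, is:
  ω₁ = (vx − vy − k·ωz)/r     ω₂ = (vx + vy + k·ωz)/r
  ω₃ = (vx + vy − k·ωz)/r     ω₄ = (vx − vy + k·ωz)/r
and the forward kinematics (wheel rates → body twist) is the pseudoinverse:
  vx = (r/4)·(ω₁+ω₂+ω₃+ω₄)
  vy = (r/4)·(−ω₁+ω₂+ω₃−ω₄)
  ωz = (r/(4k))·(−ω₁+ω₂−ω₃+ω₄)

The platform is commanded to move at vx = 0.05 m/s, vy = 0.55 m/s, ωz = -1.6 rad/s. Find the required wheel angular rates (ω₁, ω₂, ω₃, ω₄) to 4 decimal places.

k = lx + ly = 0.1 + 0.2 = 0.3000;  k·ωz = 0.3000·-1.6 = -0.4800
ω₁ (FL) = (vx − vy − k·ωz)/r = -0.0200/0.1 = -0.2000
ω₂ (FR) = (vx + vy + k·ωz)/r = 0.1200/0.1 = 1.2000
ω₃ (RL) = (vx + vy − k·ωz)/r = 1.0800/0.1 = 10.8000
ω₄ (RR) = (vx − vy + k·ωz)/r = -0.9800/0.1 = -9.8000

(-0.2000, 1.2000, 10.8000, -9.8000)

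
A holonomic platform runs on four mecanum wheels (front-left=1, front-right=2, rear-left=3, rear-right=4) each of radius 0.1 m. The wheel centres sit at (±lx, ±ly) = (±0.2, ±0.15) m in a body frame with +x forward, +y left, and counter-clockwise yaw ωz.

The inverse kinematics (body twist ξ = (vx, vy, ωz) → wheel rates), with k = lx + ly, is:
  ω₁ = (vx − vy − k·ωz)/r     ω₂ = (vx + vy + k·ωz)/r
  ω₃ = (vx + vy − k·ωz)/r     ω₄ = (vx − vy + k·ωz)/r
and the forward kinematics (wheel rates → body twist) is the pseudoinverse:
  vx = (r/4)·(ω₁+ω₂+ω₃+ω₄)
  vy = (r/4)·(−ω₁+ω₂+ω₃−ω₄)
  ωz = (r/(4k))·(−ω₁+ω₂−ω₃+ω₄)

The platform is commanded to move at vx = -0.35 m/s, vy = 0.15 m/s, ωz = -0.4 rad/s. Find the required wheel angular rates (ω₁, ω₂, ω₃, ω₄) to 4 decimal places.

k = lx + ly = 0.2 + 0.15 = 0.3500;  k·ωz = 0.3500·-0.4 = -0.1400
ω₁ (FL) = (vx − vy − k·ωz)/r = -0.3600/0.1 = -3.6000
ω₂ (FR) = (vx + vy + k·ωz)/r = -0.3400/0.1 = -3.4000
ω₃ (RL) = (vx + vy − k·ωz)/r = -0.0600/0.1 = -0.6000
ω₄ (RR) = (vx − vy + k·ωz)/r = -0.6400/0.1 = -6.4000

(-3.6000, -3.4000, -0.6000, -6.4000)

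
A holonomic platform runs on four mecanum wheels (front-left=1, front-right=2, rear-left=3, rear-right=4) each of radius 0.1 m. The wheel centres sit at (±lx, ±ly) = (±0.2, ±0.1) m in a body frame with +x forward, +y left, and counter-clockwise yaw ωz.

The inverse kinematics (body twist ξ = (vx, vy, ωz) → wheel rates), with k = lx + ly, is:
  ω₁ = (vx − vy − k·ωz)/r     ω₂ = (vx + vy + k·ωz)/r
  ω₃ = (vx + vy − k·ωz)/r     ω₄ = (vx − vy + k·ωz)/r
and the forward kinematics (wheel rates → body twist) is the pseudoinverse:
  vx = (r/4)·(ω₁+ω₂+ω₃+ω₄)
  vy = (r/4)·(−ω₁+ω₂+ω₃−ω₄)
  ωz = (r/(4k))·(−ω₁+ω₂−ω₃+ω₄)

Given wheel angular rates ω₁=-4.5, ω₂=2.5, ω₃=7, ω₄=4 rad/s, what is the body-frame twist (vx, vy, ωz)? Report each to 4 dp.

k = lx + ly = 0.2 + 0.1 = 0.3000
ω₁+ω₂+ω₃+ω₄ = 9.0000  →  vx = (0.1/4)·9.0000 = 0.2250
−ω₁+ω₂+ω₃−ω₄ = 10.0000  →  vy = (0.1/4)·10.0000 = 0.2500
−ω₁+ω₂−ω₃+ω₄ = 4.0000  →  ωz = (0.1/1.2000)·4.0000 = 0.3333

(0.2250, 0.2500, 0.3333)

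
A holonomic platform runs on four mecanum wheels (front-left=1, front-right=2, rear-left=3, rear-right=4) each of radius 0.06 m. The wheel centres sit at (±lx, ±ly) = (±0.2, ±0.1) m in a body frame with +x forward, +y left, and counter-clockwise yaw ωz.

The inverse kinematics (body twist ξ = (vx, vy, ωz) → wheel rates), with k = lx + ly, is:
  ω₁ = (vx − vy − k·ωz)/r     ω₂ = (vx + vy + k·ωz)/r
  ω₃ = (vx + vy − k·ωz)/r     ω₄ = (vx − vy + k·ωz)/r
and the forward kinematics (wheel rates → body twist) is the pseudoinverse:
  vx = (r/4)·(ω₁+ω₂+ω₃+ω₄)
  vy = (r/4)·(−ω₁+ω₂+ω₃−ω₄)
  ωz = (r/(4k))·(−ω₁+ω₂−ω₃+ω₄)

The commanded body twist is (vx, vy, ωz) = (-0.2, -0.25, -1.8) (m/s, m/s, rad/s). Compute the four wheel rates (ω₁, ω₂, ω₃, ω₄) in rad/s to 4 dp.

(9.8333, -16.5000, 1.5000, -8.1667)

k = lx + ly = 0.2 + 0.1 = 0.3000;  k·ωz = 0.3000·-1.8 = -0.5400
ω₁ (FL) = (vx − vy − k·ωz)/r = 0.5900/0.06 = 9.8333
ω₂ (FR) = (vx + vy + k·ωz)/r = -0.9900/0.06 = -16.5000
ω₃ (RL) = (vx + vy − k·ωz)/r = 0.0900/0.06 = 1.5000
ω₄ (RR) = (vx − vy + k·ωz)/r = -0.4900/0.06 = -8.1667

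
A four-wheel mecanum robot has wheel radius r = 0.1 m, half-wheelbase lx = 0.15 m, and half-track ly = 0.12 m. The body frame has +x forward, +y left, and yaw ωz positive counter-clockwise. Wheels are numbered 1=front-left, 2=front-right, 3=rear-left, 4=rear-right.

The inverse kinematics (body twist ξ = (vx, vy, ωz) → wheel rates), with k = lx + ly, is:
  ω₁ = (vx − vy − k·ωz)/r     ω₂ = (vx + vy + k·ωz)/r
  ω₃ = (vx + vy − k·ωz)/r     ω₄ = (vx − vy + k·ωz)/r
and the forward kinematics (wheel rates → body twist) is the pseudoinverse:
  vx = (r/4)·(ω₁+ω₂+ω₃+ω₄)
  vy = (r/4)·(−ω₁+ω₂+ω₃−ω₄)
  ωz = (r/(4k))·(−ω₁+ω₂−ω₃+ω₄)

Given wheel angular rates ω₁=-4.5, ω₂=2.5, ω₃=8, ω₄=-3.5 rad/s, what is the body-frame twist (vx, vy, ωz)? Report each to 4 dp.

k = lx + ly = 0.15 + 0.12 = 0.2700
ω₁+ω₂+ω₃+ω₄ = 2.5000  →  vx = (0.1/4)·2.5000 = 0.0625
−ω₁+ω₂+ω₃−ω₄ = 18.5000  →  vy = (0.1/4)·18.5000 = 0.4625
−ω₁+ω₂−ω₃+ω₄ = -4.5000  →  ωz = (0.1/1.0800)·-4.5000 = -0.4167

(0.0625, 0.4625, -0.4167)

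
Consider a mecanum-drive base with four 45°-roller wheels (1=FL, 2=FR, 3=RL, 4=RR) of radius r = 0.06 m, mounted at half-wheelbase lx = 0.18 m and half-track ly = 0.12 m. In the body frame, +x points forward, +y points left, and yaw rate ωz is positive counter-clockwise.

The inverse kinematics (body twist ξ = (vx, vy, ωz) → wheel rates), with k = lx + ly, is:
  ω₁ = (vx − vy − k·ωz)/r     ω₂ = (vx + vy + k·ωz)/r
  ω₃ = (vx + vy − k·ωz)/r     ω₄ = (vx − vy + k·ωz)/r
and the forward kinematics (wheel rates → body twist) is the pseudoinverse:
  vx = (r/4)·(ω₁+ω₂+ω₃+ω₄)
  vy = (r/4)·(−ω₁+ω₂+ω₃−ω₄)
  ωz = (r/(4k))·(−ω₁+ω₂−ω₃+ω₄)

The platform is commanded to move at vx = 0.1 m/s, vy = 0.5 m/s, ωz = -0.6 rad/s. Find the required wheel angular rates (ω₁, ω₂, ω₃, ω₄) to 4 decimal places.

(-3.6667, 7.0000, 13.0000, -9.6667)

k = lx + ly = 0.18 + 0.12 = 0.3000;  k·ωz = 0.3000·-0.6 = -0.1800
ω₁ (FL) = (vx − vy − k·ωz)/r = -0.2200/0.06 = -3.6667
ω₂ (FR) = (vx + vy + k·ωz)/r = 0.4200/0.06 = 7.0000
ω₃ (RL) = (vx + vy − k·ωz)/r = 0.7800/0.06 = 13.0000
ω₄ (RR) = (vx − vy + k·ωz)/r = -0.5800/0.06 = -9.6667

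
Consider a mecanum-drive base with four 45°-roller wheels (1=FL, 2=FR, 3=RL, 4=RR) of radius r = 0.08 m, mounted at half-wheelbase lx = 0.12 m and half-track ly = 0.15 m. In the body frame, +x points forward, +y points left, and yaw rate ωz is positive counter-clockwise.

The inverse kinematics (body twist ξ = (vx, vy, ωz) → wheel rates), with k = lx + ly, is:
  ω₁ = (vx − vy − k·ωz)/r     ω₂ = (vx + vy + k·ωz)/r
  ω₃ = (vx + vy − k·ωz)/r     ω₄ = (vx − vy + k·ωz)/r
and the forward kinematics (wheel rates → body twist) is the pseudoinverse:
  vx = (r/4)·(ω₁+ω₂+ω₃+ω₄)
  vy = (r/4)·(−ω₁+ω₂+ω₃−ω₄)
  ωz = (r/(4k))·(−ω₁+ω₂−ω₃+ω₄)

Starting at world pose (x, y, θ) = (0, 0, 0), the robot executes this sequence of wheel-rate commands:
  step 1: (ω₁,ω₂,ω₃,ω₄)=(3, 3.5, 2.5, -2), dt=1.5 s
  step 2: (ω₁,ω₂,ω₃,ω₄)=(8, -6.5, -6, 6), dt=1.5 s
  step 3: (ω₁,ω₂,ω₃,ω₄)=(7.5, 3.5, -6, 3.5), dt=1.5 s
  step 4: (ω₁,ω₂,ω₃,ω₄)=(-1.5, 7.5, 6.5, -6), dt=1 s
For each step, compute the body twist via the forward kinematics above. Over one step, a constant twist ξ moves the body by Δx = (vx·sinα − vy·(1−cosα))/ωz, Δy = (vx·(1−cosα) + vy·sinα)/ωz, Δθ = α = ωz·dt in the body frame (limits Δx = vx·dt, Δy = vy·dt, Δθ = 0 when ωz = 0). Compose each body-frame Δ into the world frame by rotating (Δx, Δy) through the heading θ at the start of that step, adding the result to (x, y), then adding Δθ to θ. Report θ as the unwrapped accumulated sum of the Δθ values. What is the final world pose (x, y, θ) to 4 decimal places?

step 1: ξ=(vx,vy,ωz)=(0.1400, 0.1000, -0.2963), dt=1.5 → body Δ=(0.2359, 0.0992, -0.4444) → world pose (0.2359, 0.0992, -0.4444)
step 2: ξ=(vx,vy,ωz)=(0.0300, -0.5300, -0.1852), dt=1.5 → body Δ=(-0.0653, -0.7910, -0.2778) → world pose (-0.1631, -0.5869, -0.7222)
step 3: ξ=(vx,vy,ωz)=(0.1700, -0.2700, 0.4074), dt=1.5 → body Δ=(0.3594, -0.3047, 0.6111) → world pose (-0.0949, -1.0531, -0.1111)
step 4: ξ=(vx,vy,ωz)=(0.1300, 0.4300, -0.2593), dt=1.0 → body Δ=(0.1840, 0.4084, -0.2593) → world pose (0.1332, -0.6676, -0.3704)

(0.1332, -0.6676, -0.3704)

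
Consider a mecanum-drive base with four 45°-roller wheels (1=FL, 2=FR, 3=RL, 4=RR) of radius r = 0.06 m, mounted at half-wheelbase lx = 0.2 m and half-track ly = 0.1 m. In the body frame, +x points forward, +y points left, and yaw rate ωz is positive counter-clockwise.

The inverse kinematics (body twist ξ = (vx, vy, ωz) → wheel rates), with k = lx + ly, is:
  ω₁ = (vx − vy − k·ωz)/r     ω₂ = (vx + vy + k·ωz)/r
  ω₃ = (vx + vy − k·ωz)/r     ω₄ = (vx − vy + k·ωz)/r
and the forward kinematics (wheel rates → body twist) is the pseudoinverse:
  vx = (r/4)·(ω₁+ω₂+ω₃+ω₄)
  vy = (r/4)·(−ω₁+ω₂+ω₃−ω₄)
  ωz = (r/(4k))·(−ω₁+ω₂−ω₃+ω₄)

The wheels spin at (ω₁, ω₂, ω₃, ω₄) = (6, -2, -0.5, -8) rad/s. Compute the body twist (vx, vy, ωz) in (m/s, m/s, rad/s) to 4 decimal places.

k = lx + ly = 0.2 + 0.1 = 0.3000
ω₁+ω₂+ω₃+ω₄ = -4.5000  →  vx = (0.06/4)·-4.5000 = -0.0675
−ω₁+ω₂+ω₃−ω₄ = -0.5000  →  vy = (0.06/4)·-0.5000 = -0.0075
−ω₁+ω₂−ω₃+ω₄ = -15.5000  →  ωz = (0.06/1.2000)·-15.5000 = -0.7750

(-0.0675, -0.0075, -0.7750)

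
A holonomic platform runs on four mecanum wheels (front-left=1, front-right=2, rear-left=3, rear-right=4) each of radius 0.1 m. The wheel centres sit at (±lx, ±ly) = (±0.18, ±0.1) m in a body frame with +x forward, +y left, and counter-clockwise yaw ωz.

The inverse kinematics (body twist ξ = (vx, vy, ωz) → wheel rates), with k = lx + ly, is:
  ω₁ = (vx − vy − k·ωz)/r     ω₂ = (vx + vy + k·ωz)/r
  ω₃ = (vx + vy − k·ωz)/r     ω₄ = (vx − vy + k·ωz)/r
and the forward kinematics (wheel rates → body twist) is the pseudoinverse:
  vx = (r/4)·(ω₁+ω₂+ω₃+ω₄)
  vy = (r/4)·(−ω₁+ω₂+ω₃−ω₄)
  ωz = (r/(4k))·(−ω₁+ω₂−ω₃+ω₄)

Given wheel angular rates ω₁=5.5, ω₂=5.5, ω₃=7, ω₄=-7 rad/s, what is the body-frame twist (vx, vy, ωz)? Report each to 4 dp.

k = lx + ly = 0.18 + 0.1 = 0.2800
ω₁+ω₂+ω₃+ω₄ = 11.0000  →  vx = (0.1/4)·11.0000 = 0.2750
−ω₁+ω₂+ω₃−ω₄ = 14.0000  →  vy = (0.1/4)·14.0000 = 0.3500
−ω₁+ω₂−ω₃+ω₄ = -14.0000  →  ωz = (0.1/1.1200)·-14.0000 = -1.2500

(0.2750, 0.3500, -1.2500)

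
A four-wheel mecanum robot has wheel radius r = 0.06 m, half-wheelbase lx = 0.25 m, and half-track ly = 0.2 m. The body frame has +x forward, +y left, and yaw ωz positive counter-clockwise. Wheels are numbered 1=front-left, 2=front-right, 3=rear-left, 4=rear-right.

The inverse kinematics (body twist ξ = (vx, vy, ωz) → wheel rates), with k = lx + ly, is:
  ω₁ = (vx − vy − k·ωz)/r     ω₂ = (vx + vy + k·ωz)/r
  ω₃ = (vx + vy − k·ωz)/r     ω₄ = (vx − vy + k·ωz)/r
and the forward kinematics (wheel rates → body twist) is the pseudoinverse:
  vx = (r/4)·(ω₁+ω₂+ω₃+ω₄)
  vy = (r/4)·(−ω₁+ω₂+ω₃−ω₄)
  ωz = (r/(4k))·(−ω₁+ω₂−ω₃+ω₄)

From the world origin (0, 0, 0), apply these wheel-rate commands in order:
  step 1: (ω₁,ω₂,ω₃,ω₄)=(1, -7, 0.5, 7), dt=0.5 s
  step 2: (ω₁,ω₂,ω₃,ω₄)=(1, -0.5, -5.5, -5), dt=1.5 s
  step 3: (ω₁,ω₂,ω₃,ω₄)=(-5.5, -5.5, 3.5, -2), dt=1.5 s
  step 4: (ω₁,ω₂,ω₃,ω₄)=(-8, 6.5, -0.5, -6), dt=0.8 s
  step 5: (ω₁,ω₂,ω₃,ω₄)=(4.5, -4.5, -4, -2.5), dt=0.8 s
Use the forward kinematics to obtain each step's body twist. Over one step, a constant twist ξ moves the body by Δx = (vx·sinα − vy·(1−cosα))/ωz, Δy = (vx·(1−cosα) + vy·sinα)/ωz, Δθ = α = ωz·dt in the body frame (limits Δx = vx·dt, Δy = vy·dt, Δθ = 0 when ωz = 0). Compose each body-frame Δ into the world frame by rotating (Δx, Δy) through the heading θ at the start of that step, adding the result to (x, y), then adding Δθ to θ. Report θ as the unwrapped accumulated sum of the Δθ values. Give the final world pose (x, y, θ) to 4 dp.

step 1: ξ=(vx,vy,ωz)=(0.0225, -0.2175, -0.0500), dt=0.5 → body Δ=(0.0099, -0.1089, -0.0250) → world pose (0.0099, -0.1089, -0.0250)
step 2: ξ=(vx,vy,ωz)=(-0.1500, -0.0300, -0.0333), dt=1.5 → body Δ=(-0.2260, -0.0394, -0.0500) → world pose (-0.2171, -0.1426, -0.0750)
step 3: ξ=(vx,vy,ωz)=(-0.1425, 0.0825, -0.1833), dt=1.5 → body Δ=(-0.1942, 0.1514, -0.2750) → world pose (-0.3993, 0.0230, -0.3500)
step 4: ξ=(vx,vy,ωz)=(-0.1200, 0.3000, 0.3000), dt=0.8 → body Δ=(-0.1237, 0.2262, 0.2400) → world pose (-0.4380, 0.2779, -0.1100)
step 5: ξ=(vx,vy,ωz)=(-0.0975, -0.1575, -0.2500), dt=0.8 → body Δ=(-0.0900, -0.1174, -0.2000) → world pose (-0.5404, 0.1711, -0.3100)

(-0.5404, 0.1711, -0.3100)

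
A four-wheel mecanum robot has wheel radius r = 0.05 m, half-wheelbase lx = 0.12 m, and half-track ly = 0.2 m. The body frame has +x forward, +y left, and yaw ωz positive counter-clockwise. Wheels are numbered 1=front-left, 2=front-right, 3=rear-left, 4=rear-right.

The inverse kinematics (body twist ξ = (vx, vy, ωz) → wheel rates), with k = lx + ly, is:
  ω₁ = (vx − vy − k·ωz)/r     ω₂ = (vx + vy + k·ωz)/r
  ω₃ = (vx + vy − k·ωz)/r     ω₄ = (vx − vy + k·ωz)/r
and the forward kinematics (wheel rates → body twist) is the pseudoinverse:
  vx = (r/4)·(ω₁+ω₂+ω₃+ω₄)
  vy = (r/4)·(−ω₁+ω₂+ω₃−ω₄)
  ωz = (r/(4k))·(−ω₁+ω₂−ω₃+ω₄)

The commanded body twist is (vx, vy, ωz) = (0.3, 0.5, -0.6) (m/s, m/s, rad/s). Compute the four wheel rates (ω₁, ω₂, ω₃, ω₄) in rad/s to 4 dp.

(-0.1600, 12.1600, 19.8400, -7.8400)

k = lx + ly = 0.12 + 0.2 = 0.3200;  k·ωz = 0.3200·-0.6 = -0.1920
ω₁ (FL) = (vx − vy − k·ωz)/r = -0.0080/0.05 = -0.1600
ω₂ (FR) = (vx + vy + k·ωz)/r = 0.6080/0.05 = 12.1600
ω₃ (RL) = (vx + vy − k·ωz)/r = 0.9920/0.05 = 19.8400
ω₄ (RR) = (vx − vy + k·ωz)/r = -0.3920/0.05 = -7.8400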